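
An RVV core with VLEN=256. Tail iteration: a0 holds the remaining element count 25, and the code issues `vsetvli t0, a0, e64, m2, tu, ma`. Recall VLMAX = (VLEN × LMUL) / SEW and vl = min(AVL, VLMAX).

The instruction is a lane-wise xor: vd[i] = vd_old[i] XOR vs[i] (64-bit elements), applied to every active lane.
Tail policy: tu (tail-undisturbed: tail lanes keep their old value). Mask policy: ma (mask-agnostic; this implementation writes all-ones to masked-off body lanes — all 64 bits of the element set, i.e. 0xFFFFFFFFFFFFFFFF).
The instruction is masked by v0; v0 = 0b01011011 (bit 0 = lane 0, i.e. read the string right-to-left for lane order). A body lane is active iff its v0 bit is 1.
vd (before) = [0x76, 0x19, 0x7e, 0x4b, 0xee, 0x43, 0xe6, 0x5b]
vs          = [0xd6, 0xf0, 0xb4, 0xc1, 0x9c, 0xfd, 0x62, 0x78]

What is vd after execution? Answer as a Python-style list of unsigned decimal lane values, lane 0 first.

VLMAX = (256 × 2) / 64 = 8 lanes
AVL=25 > VLMAX=8, so vl = 8
lane  0: xor(0x76,0xd6) ⇒ 0xa0
lane  1: xor(0x19,0xf0) ⇒ 0xe9
lane  2: mask-off/ones ⇒ 0xffffffffffffffff
lane  3: xor(0x4b,0xc1) ⇒ 0x8a
lane  4: xor(0xee,0x9c) ⇒ 0x72
lane  5: mask-off/ones ⇒ 0xffffffffffffffff
lane  6: xor(0xe6,0x62) ⇒ 0x84
lane  7: mask-off/ones ⇒ 0xffffffffffffffff

vd = [160, 233, 18446744073709551615, 138, 114, 18446744073709551615, 132, 18446744073709551615]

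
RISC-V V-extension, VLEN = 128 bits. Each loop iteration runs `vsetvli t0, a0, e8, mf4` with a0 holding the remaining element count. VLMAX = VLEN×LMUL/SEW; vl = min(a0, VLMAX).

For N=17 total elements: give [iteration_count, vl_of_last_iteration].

VLMAX = VLEN×LMUL/SEW = 128×1/4/8 = 4
N=17: ⌈17/4⌉ = 5 iters; last vl = 17 − 4×4 = 1

[iterations, last_vl] = [5, 1]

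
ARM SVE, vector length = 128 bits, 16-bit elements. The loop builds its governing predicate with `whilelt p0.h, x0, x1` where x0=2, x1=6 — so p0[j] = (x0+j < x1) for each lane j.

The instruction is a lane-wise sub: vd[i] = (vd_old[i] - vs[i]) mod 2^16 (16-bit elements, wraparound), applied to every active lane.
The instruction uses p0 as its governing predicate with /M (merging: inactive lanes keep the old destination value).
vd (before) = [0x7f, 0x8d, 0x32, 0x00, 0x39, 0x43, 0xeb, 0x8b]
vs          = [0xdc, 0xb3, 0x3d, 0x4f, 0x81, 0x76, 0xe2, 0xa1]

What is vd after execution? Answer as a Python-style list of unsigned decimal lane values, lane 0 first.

register lanes = 128/16 = 8
whilelt: lane j active iff 2+j < 6 → j < 4 → 4 active
[0] sub(0x7f,0xdc) = 0xffa3
[1] sub(0x8d,0xb3) = 0xffda
[2] sub(0x32,0x3d) = 0xfff5
[3] sub(0x00,0x4f) = 0xffb1
[4] tail/keep = 0x39
[5] tail/keep = 0x43
[6] tail/keep = 0xeb
[7] tail/keep = 0x8b

vd = [65443, 65498, 65525, 65457, 57, 67, 235, 139]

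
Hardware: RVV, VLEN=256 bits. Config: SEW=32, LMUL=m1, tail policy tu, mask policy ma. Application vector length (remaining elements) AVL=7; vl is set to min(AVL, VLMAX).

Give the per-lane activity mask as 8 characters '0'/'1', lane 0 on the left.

VLMAX = (256 × 1) / 32 = 8 lanes
vl = min(AVL, VLMAX) = min(7, 8) = 7
bits (lane 0 leftmost): 11111110

predicate = 11111110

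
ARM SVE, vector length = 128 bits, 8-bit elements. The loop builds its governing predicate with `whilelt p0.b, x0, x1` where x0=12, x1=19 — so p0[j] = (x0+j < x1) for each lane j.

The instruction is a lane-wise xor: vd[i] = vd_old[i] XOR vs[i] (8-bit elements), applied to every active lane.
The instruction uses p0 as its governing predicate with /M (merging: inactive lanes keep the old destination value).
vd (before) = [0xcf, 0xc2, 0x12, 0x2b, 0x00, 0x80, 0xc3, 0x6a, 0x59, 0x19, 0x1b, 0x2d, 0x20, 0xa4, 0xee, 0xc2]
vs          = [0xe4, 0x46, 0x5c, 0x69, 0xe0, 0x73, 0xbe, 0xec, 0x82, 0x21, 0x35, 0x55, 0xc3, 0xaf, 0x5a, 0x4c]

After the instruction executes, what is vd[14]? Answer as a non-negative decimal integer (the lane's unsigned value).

lane count: 128 div 8 = 16
p0[j] = (12+j < 19); true for j=0..6 → 7 lanes set
vd[0] xor(0xcf,0xe4) -> 0x2b
vd[1] xor(0xc2,0x46) -> 0x84
vd[2] xor(0x12,0x5c) -> 0x4e
vd[3] xor(0x2b,0x69) -> 0x42
vd[4] xor(0x00,0xe0) -> 0xe0
vd[5] xor(0x80,0x73) -> 0xf3
vd[6] xor(0xc3,0xbe) -> 0x7d
vd[7] tail/keep -> 0x6a
vd[8] tail/keep -> 0x59
vd[9] tail/keep -> 0x19
vd[10] tail/keep -> 0x1b
vd[11] tail/keep -> 0x2d
vd[12] tail/keep -> 0x20
vd[13] tail/keep -> 0xa4
vd[14] tail/keep -> 0xee
vd[15] tail/keep -> 0xc2

vd[14] = 238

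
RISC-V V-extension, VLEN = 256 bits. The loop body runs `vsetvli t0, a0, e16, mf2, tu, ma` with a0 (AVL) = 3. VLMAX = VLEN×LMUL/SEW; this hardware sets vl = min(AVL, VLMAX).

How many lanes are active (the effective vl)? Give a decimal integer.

vl = 3

VLMAX = (256 × 1/2) / 16 = 8 lanes
vl ← min(3, 8) = 3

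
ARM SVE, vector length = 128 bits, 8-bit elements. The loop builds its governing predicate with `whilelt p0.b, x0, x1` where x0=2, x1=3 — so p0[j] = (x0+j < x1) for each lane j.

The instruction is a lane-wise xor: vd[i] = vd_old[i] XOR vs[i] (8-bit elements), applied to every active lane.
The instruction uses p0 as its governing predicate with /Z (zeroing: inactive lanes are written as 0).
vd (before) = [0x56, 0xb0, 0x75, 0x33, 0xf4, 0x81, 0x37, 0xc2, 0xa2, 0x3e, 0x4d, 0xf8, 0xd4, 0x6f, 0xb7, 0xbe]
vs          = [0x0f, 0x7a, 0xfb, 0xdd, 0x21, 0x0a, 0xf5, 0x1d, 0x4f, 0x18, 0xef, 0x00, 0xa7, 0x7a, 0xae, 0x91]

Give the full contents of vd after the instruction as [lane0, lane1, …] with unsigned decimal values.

128-bit reg / 8-bit elem → 16 lanes
p0[j] = (2+j < 3); true for j=0..0 → 1 lanes set
  i=0: xor(0x56,0x0f) → 89
  i=1: tail/zero → 0
  i=2: tail/zero → 0
  i=3: tail/zero → 0
  i=4: tail/zero → 0
  i=5: tail/zero → 0
  i=6: tail/zero → 0
  i=7: tail/zero → 0
  i=8: tail/zero → 0
  i=9: tail/zero → 0
  i=10: tail/zero → 0
  i=11: tail/zero → 0
  i=12: tail/zero → 0
  i=13: tail/zero → 0
  i=14: tail/zero → 0
  i=15: tail/zero → 0

vd = [89, 0, 0, 0, 0, 0, 0, 0, 0, 0, 0, 0, 0, 0, 0, 0]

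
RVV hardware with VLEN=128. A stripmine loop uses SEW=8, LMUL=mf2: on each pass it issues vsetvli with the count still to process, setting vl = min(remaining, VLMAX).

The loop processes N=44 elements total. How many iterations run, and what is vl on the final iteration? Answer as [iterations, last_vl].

[iterations, last_vl] = [6, 4]

VLMAX = (128 × 1/2) / 8 = 8 lanes
44 elements at 8/iter → 6 passes, remainder 4 on the last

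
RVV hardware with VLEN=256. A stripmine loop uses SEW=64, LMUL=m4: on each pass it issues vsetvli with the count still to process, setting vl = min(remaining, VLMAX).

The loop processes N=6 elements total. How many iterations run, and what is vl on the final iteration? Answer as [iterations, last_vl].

VLMAX = (256 × 4) / 64 = 16 lanes
6 elements at 16/iter → 1 passes, remainder 6 on the last

[iterations, last_vl] = [1, 6]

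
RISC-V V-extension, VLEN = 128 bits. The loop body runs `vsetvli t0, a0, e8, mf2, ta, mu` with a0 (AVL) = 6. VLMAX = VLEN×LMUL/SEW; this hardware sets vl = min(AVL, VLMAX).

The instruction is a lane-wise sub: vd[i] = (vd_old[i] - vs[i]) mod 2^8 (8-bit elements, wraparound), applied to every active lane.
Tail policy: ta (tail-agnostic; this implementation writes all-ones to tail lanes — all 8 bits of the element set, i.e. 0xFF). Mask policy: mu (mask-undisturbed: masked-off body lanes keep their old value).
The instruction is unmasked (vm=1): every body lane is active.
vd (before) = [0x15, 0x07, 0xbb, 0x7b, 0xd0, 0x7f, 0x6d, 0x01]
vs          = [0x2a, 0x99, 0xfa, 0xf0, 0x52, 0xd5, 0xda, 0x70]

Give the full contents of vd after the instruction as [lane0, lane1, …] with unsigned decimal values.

vd = [235, 110, 193, 139, 126, 170, 255, 255]

VLMAX = (128 × 1/2) / 8 = 8 lanes
AVL=6 ≤ VLMAX=8, so vl = 6
lane  0: sub(0x15,0x2a) ⇒ 0xeb
lane  1: sub(0x07,0x99) ⇒ 0x6e
lane  2: sub(0xbb,0xfa) ⇒ 0xc1
lane  3: sub(0x7b,0xf0) ⇒ 0x8b
lane  4: sub(0xd0,0x52) ⇒ 0x7e
lane  5: sub(0x7f,0xd5) ⇒ 0xaa
lane  6: tail/ones ⇒ 0xff
lane  7: tail/ones ⇒ 0xff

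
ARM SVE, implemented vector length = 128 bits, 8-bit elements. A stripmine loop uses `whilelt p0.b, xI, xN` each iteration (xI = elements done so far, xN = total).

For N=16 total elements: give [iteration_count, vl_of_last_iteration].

[iterations, last_vl] = [1, 16]

register lanes = 128/8 = 16
16 elements at 16/iter → 1 passes, remainder 16 on the last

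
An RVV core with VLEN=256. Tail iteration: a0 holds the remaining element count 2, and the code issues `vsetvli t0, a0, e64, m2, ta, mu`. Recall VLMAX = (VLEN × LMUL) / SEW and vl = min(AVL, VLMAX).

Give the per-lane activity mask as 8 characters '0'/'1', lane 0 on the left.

predicate = 11000000

lanes per group: 256·2/64 = 8
AVL=2 ≤ VLMAX=8, so vl = 2
bits (lane 0 leftmost): 11000000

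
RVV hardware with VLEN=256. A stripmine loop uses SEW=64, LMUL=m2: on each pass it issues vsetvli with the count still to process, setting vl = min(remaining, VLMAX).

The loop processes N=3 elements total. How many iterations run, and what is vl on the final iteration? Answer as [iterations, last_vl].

VLMAX = (256 × 2) / 64 = 8 lanes
iterations = ceil(3/8) = 1; final-pass vl = 3

[iterations, last_vl] = [1, 3]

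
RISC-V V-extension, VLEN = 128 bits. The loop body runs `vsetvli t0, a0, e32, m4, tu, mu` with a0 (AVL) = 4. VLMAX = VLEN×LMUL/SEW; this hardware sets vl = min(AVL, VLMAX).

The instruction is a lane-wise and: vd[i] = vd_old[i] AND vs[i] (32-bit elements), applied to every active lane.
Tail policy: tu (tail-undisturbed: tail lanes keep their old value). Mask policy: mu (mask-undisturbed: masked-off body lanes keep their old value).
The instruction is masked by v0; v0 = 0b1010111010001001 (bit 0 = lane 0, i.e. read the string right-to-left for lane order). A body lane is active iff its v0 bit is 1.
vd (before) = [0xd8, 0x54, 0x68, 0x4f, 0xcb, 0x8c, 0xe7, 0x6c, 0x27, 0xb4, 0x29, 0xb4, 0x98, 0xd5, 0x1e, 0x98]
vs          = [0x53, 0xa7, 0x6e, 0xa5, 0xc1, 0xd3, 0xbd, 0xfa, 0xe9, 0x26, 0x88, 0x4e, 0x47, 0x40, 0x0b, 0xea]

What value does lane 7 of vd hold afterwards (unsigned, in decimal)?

VLMAX = (128 × 4) / 32 = 16 lanes
vl ← min(4, 16) = 4
  i=0: and(0xd8,0x53) → 80
  i=1: mask-off/keep → 84
  i=2: mask-off/keep → 104
  i=3: and(0x4f,0xa5) → 5
  i=4: tail/keep → 203
  i=5: tail/keep → 140
  i=6: tail/keep → 231
  i=7: tail/keep → 108
  i=8: tail/keep → 39
  i=9: tail/keep → 180
  i=10: tail/keep → 41
  i=11: tail/keep → 180
  i=12: tail/keep → 152
  i=13: tail/keep → 213
  i=14: tail/keep → 30
  i=15: tail/keep → 152

vd[7] = 108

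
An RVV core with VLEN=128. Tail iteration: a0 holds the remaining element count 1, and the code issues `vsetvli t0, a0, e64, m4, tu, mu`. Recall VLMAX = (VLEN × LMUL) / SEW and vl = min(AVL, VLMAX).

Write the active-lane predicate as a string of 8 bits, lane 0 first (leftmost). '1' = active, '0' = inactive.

VLMAX = (128 × 4) / 64 = 8 lanes
vl = min(AVL, VLMAX) = min(1, 8) = 1
bits (lane 0 leftmost): 10000000

predicate = 10000000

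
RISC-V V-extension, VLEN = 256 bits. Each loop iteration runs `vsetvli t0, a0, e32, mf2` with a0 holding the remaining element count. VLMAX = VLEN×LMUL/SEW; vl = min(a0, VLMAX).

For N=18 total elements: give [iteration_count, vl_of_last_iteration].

VLMAX = (256 × 1/2) / 32 = 4 lanes
iterations = ceil(18/4) = 5; final-pass vl = 2

[iterations, last_vl] = [5, 2]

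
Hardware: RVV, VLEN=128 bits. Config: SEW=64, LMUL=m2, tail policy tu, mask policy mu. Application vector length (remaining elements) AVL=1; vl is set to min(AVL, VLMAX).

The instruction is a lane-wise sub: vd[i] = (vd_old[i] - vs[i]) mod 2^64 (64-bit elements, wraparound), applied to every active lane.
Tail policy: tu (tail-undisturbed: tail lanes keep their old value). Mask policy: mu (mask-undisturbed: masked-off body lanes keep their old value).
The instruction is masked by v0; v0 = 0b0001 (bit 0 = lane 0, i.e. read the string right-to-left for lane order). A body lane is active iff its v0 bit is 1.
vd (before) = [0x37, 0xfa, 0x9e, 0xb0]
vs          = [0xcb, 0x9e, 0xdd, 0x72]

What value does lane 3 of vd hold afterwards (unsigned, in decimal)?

lanes per group: 128·2/64 = 4
vl = min(AVL, VLMAX) = min(1, 4) = 1
lane  0: sub(0x37,0xcb) ⇒ 0xffffffffffffff6c
lane  1: tail/keep ⇒ 0xfa
lane  2: tail/keep ⇒ 0x9e
lane  3: tail/keep ⇒ 0xb0

vd[3] = 176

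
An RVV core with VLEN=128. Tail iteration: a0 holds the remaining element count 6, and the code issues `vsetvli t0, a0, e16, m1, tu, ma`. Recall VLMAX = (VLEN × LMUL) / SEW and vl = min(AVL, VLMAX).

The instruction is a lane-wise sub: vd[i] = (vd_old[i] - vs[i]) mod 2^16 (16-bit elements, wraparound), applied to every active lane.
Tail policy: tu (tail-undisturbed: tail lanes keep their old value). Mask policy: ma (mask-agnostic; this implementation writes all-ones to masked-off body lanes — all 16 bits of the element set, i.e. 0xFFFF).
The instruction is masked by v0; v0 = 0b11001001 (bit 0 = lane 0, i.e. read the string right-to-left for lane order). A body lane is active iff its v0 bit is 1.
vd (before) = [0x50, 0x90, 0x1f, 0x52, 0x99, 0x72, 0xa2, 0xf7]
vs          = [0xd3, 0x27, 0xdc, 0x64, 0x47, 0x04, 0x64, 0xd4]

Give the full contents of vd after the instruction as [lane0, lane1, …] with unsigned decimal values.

lanes per group: 128·1/16 = 8
AVL=6 ≤ VLMAX=8, so vl = 6
vd[0] sub(0x50,0xd3) -> 0xff7d
vd[1] mask-off/ones -> 0xffff
vd[2] mask-off/ones -> 0xffff
vd[3] sub(0x52,0x64) -> 0xffee
vd[4] mask-off/ones -> 0xffff
vd[5] mask-off/ones -> 0xffff
vd[6] tail/keep -> 0xa2
vd[7] tail/keep -> 0xf7

vd = [65405, 65535, 65535, 65518, 65535, 65535, 162, 247]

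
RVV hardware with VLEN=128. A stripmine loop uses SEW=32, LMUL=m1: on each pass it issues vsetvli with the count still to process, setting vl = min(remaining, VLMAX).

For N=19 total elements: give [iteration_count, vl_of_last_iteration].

[iterations, last_vl] = [5, 3]

VLMAX = VLEN×LMUL/SEW = 128×1/32 = 4
19 elements at 4/iter → 5 passes, remainder 3 on the last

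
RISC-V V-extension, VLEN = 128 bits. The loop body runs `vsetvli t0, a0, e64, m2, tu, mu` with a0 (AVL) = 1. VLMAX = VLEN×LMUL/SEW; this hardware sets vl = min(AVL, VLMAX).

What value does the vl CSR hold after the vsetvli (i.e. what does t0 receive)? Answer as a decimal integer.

vl = 1

VLMAX = (128 × 2) / 64 = 4 lanes
vl ← min(1, 4) = 1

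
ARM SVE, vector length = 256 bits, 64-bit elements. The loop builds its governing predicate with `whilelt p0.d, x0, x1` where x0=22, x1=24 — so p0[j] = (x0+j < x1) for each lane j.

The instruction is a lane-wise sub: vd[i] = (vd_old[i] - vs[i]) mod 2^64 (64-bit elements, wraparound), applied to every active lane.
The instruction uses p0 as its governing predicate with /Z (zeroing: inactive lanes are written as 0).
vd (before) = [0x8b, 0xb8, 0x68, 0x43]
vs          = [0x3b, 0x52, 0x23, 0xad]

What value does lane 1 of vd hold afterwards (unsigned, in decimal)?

vd[1] = 102

register lanes = 256/64 = 4
whilelt: lane j active iff 22+j < 24 → j < 2 → 2 active
vd[0] sub(0x8b,0x3b) -> 0x50
vd[1] sub(0xb8,0x52) -> 0x66
vd[2] tail/zero -> 0x00
vd[3] tail/zero -> 0x00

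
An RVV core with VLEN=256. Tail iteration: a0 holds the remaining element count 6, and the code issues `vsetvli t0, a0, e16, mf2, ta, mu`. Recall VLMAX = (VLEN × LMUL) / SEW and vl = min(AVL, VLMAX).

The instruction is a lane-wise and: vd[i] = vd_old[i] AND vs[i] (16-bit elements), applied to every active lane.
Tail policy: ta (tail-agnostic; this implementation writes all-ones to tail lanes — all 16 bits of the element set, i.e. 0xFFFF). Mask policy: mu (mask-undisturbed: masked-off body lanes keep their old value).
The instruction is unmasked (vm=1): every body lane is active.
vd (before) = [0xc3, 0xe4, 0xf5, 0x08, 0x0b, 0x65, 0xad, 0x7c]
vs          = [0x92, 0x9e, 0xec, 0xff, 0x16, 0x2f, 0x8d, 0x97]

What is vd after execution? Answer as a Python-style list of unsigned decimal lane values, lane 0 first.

VLMAX = VLEN×LMUL/SEW = 256×1/2/16 = 8
AVL=6 ≤ VLMAX=8, so vl = 6
[0] and(0xc3,0x92) = 0x82
[1] and(0xe4,0x9e) = 0x84
[2] and(0xf5,0xec) = 0xe4
[3] and(0x08,0xff) = 0x08
[4] and(0x0b,0x16) = 0x02
[5] and(0x65,0x2f) = 0x25
[6] tail/ones = 0xffff
[7] tail/ones = 0xffff

vd = [130, 132, 228, 8, 2, 37, 65535, 65535]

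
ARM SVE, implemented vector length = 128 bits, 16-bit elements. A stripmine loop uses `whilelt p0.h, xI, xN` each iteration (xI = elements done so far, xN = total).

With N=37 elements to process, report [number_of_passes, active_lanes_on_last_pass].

128-bit reg / 16-bit elem → 8 lanes
N=37: ⌈37/8⌉ = 5 iters; last vl = 37 − 4×8 = 5

[iterations, last_vl] = [5, 5]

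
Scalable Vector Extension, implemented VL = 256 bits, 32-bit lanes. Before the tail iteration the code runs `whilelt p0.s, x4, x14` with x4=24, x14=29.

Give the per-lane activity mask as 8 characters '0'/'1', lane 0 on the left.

predicate = 11111000

lane count: 256 div 32 = 8
active while 24+j < 29, i.e. j ∈ [0,5) capped at 8 ⇒ 5
bits (lane 0 leftmost): 11111000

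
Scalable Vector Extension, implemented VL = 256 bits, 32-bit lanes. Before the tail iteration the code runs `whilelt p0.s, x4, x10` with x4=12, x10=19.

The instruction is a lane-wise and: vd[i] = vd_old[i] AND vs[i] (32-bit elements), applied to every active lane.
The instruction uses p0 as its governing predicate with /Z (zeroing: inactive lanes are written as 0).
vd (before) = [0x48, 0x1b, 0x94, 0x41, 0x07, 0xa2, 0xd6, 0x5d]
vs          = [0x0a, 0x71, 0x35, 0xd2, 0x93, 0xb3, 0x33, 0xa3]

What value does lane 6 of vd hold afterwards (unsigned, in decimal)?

lane count: 256 div 32 = 8
active while 12+j < 19, i.e. j ∈ [0,7) capped at 8 ⇒ 7
lane  0: and(0x48,0x0a) ⇒ 0x08
lane  1: and(0x1b,0x71) ⇒ 0x11
lane  2: and(0x94,0x35) ⇒ 0x14
lane  3: and(0x41,0xd2) ⇒ 0x40
lane  4: and(0x07,0x93) ⇒ 0x03
lane  5: and(0xa2,0xb3) ⇒ 0xa2
lane  6: and(0xd6,0x33) ⇒ 0x12
lane  7: tail/zero ⇒ 0x00

vd[6] = 18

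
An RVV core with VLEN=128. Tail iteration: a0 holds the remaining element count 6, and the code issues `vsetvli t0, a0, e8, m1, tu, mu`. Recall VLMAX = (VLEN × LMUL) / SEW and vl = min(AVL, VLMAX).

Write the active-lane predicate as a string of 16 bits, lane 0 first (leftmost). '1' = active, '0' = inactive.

predicate = 1111110000000000

lanes per group: 128·1/8 = 16
vl = min(AVL, VLMAX) = min(6, 16) = 6
bits (lane 0 leftmost): 1111110000000000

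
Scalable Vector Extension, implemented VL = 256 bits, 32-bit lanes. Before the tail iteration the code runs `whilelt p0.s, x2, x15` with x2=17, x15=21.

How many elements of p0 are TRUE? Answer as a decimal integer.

vl = 4

lane count: 256 div 32 = 8
active while 17+j < 21, i.e. j ∈ [0,4) capped at 8 ⇒ 4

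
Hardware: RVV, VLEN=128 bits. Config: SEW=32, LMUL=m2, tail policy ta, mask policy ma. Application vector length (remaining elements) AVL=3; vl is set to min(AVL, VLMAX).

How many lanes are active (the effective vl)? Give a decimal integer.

lanes per group: 128·2/32 = 8
vl = min(AVL, VLMAX) = min(3, 8) = 3

vl = 3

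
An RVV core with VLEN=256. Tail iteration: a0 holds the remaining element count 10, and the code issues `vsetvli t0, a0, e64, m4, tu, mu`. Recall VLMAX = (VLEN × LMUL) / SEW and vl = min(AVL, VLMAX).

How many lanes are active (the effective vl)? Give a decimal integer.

lanes per group: 256·4/64 = 16
vl = min(AVL, VLMAX) = min(10, 16) = 10

vl = 10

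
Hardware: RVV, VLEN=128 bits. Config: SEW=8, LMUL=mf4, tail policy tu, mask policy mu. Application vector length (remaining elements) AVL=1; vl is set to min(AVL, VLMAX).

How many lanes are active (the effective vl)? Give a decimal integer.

VLMAX = VLEN×LMUL/SEW = 128×1/4/8 = 4
vl = min(AVL, VLMAX) = min(1, 4) = 1

vl = 1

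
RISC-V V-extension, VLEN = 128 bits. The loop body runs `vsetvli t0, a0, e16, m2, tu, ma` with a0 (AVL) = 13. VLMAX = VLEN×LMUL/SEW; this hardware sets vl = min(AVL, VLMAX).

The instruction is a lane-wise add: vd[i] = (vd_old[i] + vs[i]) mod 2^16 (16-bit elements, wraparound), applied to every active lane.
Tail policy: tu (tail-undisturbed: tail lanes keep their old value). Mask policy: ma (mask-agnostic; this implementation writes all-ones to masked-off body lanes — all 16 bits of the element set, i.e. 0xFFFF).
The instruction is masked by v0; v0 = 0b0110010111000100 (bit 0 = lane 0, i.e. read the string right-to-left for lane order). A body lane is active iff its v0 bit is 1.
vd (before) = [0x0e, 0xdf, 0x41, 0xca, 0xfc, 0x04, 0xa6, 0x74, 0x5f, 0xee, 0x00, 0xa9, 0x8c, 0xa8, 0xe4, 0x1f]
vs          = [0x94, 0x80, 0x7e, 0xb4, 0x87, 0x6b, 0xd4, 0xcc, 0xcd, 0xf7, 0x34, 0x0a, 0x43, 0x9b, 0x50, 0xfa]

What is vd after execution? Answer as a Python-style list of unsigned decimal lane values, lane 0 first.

VLMAX = (128 × 2) / 16 = 16 lanes
vl = min(AVL, VLMAX) = min(13, 16) = 13
[0] mask-off/ones = 0xffff
[1] mask-off/ones = 0xffff
[2] add(0x41,0x7e) = 0xbf
[3] mask-off/ones = 0xffff
[4] mask-off/ones = 0xffff
[5] mask-off/ones = 0xffff
[6] add(0xa6,0xd4) = 0x17a
[7] add(0x74,0xcc) = 0x140
[8] add(0x5f,0xcd) = 0x12c
[9] mask-off/ones = 0xffff
[10] add(0x00,0x34) = 0x34
[11] mask-off/ones = 0xffff
[12] mask-off/ones = 0xffff
[13] tail/keep = 0xa8
[14] tail/keep = 0xe4
[15] tail/keep = 0x1f

vd = [65535, 65535, 191, 65535, 65535, 65535, 378, 320, 300, 65535, 52, 65535, 65535, 168, 228, 31]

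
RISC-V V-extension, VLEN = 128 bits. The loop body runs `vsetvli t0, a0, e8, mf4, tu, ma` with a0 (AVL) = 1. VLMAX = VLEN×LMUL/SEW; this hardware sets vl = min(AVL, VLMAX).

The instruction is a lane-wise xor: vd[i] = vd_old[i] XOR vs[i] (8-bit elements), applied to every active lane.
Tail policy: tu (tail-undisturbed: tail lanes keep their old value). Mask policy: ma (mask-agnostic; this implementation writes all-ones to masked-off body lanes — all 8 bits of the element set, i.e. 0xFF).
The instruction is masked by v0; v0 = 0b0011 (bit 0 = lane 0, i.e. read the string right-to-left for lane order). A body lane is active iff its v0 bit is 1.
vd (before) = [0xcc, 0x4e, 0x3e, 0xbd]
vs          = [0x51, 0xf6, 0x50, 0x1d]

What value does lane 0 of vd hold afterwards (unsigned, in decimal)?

vd[0] = 157

VLMAX = VLEN×LMUL/SEW = 128×1/4/8 = 4
vl ← min(1, 4) = 1
[0] xor(0xcc,0x51) = 0x9d
[1] tail/keep = 0x4e
[2] tail/keep = 0x3e
[3] tail/keep = 0xbd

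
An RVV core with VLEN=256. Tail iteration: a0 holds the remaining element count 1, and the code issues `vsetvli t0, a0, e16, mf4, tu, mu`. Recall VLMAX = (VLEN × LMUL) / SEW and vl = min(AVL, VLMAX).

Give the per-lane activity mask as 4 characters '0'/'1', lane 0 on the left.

predicate = 1000

VLMAX = (256 × 1/4) / 16 = 4 lanes
vl ← min(1, 4) = 1
bits (lane 0 leftmost): 1000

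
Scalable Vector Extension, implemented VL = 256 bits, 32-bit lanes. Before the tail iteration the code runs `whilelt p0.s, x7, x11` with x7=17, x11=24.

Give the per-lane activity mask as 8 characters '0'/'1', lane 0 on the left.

256-bit reg / 32-bit elem → 8 lanes
p0[j] = (17+j < 24); true for j=0..6 → 7 lanes set
bits (lane 0 leftmost): 11111110

predicate = 11111110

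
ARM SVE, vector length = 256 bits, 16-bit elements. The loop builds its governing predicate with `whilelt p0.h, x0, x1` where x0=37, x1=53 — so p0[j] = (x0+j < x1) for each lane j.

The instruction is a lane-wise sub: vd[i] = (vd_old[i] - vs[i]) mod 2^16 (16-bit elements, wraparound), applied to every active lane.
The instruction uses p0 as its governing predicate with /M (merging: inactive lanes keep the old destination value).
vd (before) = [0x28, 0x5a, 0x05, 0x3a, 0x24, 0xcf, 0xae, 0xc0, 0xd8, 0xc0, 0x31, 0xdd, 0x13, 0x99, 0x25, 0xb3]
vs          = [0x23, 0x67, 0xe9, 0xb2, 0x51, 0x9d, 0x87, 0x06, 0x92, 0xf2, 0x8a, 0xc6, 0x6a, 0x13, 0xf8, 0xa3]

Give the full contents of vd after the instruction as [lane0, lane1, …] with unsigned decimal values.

vd = [5, 65523, 65308, 65416, 65491, 50, 39, 186, 70, 65486, 65447, 23, 65449, 134, 65325, 16]

256-bit reg / 16-bit elem → 16 lanes
p0[j] = (37+j < 53); true for j=0..15 → 16 lanes set
[0] sub(0x28,0x23) = 0x05
[1] sub(0x5a,0x67) = 0xfff3
[2] sub(0x05,0xe9) = 0xff1c
[3] sub(0x3a,0xb2) = 0xff88
[4] sub(0x24,0x51) = 0xffd3
[5] sub(0xcf,0x9d) = 0x32
[6] sub(0xae,0x87) = 0x27
[7] sub(0xc0,0x06) = 0xba
[8] sub(0xd8,0x92) = 0x46
[9] sub(0xc0,0xf2) = 0xffce
[10] sub(0x31,0x8a) = 0xffa7
[11] sub(0xdd,0xc6) = 0x17
[12] sub(0x13,0x6a) = 0xffa9
[13] sub(0x99,0x13) = 0x86
[14] sub(0x25,0xf8) = 0xff2d
[15] sub(0xb3,0xa3) = 0x10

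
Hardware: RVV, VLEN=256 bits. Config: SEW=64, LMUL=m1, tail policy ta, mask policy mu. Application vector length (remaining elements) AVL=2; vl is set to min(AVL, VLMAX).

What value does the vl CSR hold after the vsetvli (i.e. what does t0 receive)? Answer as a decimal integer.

VLMAX = VLEN×LMUL/SEW = 256×1/64 = 4
vl = min(AVL, VLMAX) = min(2, 4) = 2

vl = 2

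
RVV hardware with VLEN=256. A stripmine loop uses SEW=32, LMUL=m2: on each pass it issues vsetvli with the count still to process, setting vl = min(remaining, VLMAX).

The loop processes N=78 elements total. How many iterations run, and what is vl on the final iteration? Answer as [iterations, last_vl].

VLMAX = (256 × 2) / 32 = 16 lanes
iterations = ceil(78/16) = 5; final-pass vl = 14

[iterations, last_vl] = [5, 14]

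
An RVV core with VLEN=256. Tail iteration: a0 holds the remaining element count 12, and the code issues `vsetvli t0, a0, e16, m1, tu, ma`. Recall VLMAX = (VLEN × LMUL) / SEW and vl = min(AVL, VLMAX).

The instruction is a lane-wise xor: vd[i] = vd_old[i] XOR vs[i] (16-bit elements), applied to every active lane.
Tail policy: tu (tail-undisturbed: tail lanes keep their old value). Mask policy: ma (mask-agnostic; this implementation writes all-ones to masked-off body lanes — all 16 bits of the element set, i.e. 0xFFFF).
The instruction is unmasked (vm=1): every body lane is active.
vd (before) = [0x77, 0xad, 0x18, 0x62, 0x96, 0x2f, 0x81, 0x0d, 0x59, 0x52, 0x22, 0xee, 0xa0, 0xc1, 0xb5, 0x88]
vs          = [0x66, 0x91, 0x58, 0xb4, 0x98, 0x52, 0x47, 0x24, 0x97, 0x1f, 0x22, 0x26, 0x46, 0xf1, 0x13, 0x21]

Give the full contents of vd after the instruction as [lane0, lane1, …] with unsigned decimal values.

lanes per group: 256·1/16 = 16
AVL=12 ≤ VLMAX=16, so vl = 12
lane  0: xor(0x77,0x66) ⇒ 0x11
lane  1: xor(0xad,0x91) ⇒ 0x3c
lane  2: xor(0x18,0x58) ⇒ 0x40
lane  3: xor(0x62,0xb4) ⇒ 0xd6
lane  4: xor(0x96,0x98) ⇒ 0x0e
lane  5: xor(0x2f,0x52) ⇒ 0x7d
lane  6: xor(0x81,0x47) ⇒ 0xc6
lane  7: xor(0x0d,0x24) ⇒ 0x29
lane  8: xor(0x59,0x97) ⇒ 0xce
lane  9: xor(0x52,0x1f) ⇒ 0x4d
lane 10: xor(0x22,0x22) ⇒ 0x00
lane 11: xor(0xee,0x26) ⇒ 0xc8
lane 12: tail/keep ⇒ 0xa0
lane 13: tail/keep ⇒ 0xc1
lane 14: tail/keep ⇒ 0xb5
lane 15: tail/keep ⇒ 0x88

vd = [17, 60, 64, 214, 14, 125, 198, 41, 206, 77, 0, 200, 160, 193, 181, 136]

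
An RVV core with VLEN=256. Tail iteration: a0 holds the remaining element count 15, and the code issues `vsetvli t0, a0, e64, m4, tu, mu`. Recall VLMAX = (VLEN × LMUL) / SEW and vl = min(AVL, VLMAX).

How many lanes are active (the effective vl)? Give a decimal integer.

vl = 15

lanes per group: 256·4/64 = 16
AVL=15 ≤ VLMAX=16, so vl = 15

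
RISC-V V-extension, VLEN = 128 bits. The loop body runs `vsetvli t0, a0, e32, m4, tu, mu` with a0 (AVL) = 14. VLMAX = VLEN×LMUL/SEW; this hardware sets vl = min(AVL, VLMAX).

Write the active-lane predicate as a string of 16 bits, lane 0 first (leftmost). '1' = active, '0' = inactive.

VLMAX = (128 × 4) / 32 = 16 lanes
vl = min(AVL, VLMAX) = min(14, 16) = 14
bits (lane 0 leftmost): 1111111111111100

predicate = 1111111111111100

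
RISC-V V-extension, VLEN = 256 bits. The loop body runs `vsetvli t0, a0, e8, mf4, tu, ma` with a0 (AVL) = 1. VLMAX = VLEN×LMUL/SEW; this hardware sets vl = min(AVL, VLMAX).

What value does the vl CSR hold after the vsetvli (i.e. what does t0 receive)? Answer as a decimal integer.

lanes per group: 256·1/4/8 = 8
AVL=1 ≤ VLMAX=8, so vl = 1

vl = 1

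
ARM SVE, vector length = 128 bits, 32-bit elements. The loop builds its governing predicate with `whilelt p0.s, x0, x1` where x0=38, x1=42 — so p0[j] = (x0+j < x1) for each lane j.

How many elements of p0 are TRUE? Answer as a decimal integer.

128-bit reg / 32-bit elem → 4 lanes
active while 38+j < 42, i.e. j ∈ [0,4) capped at 4 ⇒ 4

vl = 4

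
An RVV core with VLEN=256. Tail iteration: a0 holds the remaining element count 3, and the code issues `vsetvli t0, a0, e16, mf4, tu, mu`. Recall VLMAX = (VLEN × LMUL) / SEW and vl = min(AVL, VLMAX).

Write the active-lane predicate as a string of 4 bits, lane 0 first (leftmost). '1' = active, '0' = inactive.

predicate = 1110

VLMAX = (256 × 1/4) / 16 = 4 lanes
vl ← min(3, 4) = 3
bits (lane 0 leftmost): 1110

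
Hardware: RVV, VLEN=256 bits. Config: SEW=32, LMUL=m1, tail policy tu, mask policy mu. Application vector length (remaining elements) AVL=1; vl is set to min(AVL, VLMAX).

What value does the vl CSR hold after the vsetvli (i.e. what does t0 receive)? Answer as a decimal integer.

vl = 1

lanes per group: 256·1/32 = 8
vl = min(AVL, VLMAX) = min(1, 8) = 1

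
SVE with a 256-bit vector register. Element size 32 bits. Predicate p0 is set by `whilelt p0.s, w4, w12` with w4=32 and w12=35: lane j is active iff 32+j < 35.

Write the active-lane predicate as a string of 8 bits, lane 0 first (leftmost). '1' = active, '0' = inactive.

predicate = 11100000

lane count: 256 div 32 = 8
whilelt: lane j active iff 32+j < 35 → j < 3 → 3 active
bits (lane 0 leftmost): 11100000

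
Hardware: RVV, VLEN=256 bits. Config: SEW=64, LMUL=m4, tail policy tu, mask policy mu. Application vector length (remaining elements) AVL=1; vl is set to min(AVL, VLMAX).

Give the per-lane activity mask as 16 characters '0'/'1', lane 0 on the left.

VLMAX = VLEN×LMUL/SEW = 256×4/64 = 16
AVL=1 ≤ VLMAX=16, so vl = 1
bits (lane 0 leftmost): 1000000000000000

predicate = 1000000000000000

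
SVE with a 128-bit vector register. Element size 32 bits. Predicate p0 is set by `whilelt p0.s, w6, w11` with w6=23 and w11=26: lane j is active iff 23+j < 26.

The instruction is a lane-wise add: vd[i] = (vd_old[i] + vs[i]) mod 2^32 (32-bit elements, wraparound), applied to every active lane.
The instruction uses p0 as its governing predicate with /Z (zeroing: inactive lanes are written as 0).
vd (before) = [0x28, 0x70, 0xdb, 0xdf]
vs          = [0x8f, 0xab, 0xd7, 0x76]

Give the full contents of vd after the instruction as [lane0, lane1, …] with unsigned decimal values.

vd = [183, 283, 434, 0]

register lanes = 128/32 = 4
active while 23+j < 26, i.e. j ∈ [0,3) capped at 4 ⇒ 3
vd[0] add(0x28,0x8f) -> 0xb7
vd[1] add(0x70,0xab) -> 0x11b
vd[2] add(0xdb,0xd7) -> 0x1b2
vd[3] tail/zero -> 0x00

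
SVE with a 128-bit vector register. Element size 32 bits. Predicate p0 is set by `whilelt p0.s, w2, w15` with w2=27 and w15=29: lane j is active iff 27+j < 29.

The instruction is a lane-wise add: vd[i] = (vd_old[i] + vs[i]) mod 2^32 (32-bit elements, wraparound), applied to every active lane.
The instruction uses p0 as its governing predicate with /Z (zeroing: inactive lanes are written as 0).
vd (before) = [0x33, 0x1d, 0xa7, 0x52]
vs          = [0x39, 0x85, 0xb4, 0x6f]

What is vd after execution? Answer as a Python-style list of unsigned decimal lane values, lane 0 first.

vd = [108, 162, 0, 0]

128-bit reg / 32-bit elem → 4 lanes
active while 27+j < 29, i.e. j ∈ [0,2) capped at 4 ⇒ 2
vd[0] add(0x33,0x39) -> 0x6c
vd[1] add(0x1d,0x85) -> 0xa2
vd[2] tail/zero -> 0x00
vd[3] tail/zero -> 0x00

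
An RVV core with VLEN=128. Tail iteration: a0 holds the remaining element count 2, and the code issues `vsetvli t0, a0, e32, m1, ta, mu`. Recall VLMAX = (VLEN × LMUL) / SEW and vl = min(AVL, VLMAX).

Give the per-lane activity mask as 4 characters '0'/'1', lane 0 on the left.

lanes per group: 128·1/32 = 4
vl = min(AVL, VLMAX) = min(2, 4) = 2
bits (lane 0 leftmost): 1100

predicate = 1100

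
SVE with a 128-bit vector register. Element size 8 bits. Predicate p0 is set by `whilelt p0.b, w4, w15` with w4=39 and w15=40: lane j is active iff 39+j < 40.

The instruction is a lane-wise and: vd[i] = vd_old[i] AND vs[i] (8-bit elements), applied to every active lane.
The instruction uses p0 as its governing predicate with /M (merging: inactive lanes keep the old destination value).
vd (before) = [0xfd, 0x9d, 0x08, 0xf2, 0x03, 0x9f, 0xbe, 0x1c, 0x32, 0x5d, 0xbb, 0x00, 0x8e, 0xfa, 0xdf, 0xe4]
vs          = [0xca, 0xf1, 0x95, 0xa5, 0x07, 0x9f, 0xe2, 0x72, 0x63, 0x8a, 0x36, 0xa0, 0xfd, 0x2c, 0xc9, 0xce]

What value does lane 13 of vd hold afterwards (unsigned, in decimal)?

lane count: 128 div 8 = 16
active while 39+j < 40, i.e. j ∈ [0,1) capped at 16 ⇒ 1
  i=0: and(0xfd,0xca) → 200
  i=1: tail/keep → 157
  i=2: tail/keep → 8
  i=3: tail/keep → 242
  i=4: tail/keep → 3
  i=5: tail/keep → 159
  i=6: tail/keep → 190
  i=7: tail/keep → 28
  i=8: tail/keep → 50
  i=9: tail/keep → 93
  i=10: tail/keep → 187
  i=11: tail/keep → 0
  i=12: tail/keep → 142
  i=13: tail/keep → 250
  i=14: tail/keep → 223
  i=15: tail/keep → 228

vd[13] = 250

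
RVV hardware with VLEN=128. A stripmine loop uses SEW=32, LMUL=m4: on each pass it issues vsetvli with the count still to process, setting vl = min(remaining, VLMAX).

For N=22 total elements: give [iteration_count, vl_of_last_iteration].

lanes per group: 128·4/32 = 16
N=22: ⌈22/16⌉ = 2 iters; last vl = 22 − 1×16 = 6

[iterations, last_vl] = [2, 6]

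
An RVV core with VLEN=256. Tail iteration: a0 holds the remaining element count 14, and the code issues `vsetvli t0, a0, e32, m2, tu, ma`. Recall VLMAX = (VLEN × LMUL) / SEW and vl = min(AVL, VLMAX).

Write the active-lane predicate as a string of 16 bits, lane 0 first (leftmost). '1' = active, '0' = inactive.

VLMAX = VLEN×LMUL/SEW = 256×2/32 = 16
vl ← min(14, 16) = 14
bits (lane 0 leftmost): 1111111111111100

predicate = 1111111111111100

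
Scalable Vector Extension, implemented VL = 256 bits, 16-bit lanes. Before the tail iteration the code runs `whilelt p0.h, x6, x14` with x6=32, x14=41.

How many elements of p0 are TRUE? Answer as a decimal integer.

vl = 9

lane count: 256 div 16 = 16
p0[j] = (32+j < 41); true for j=0..8 → 9 lanes set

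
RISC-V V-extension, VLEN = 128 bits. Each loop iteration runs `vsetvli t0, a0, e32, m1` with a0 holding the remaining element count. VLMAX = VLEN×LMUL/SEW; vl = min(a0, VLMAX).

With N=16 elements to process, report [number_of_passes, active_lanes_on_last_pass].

[iterations, last_vl] = [4, 4]

VLMAX = VLEN×LMUL/SEW = 128×1/32 = 4
N=16: ⌈16/4⌉ = 4 iters; last vl = 16 − 3×4 = 4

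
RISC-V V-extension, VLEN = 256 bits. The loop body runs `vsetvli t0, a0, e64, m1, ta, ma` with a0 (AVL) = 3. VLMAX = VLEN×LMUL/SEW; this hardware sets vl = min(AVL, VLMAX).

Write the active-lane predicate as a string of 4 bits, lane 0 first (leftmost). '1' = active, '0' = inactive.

predicate = 1110

VLMAX = VLEN×LMUL/SEW = 256×1/64 = 4
AVL=3 ≤ VLMAX=4, so vl = 3
bits (lane 0 leftmost): 1110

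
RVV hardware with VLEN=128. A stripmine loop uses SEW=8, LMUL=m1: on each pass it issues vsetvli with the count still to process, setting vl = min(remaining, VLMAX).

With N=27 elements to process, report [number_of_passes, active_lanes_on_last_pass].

[iterations, last_vl] = [2, 11]

VLMAX = VLEN×LMUL/SEW = 128×1/8 = 16
N=27: ⌈27/16⌉ = 2 iters; last vl = 27 − 1×16 = 11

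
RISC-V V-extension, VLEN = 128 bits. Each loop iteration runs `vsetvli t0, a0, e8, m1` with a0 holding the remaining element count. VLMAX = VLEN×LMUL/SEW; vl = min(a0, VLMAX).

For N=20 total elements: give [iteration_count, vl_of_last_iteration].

[iterations, last_vl] = [2, 4]

lanes per group: 128·1/8 = 16
iterations = ceil(20/16) = 2; final-pass vl = 4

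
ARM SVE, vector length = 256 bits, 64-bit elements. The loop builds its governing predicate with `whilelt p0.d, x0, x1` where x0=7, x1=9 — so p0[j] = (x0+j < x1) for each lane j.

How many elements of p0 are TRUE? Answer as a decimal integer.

vl = 2

lane count: 256 div 64 = 4
whilelt: lane j active iff 7+j < 9 → j < 2 → 2 active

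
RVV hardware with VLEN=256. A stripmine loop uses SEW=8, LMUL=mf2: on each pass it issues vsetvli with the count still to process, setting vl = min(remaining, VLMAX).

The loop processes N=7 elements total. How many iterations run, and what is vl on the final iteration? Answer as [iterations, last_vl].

[iterations, last_vl] = [1, 7]

lanes per group: 256·1/2/8 = 16
N=7: ⌈7/16⌉ = 1 iters; last vl = 7 − 0×16 = 7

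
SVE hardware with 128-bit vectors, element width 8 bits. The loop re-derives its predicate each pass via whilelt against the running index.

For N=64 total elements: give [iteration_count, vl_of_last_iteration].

register lanes = 128/8 = 16
N=64: ⌈64/16⌉ = 4 iters; last vl = 64 − 3×16 = 16

[iterations, last_vl] = [4, 16]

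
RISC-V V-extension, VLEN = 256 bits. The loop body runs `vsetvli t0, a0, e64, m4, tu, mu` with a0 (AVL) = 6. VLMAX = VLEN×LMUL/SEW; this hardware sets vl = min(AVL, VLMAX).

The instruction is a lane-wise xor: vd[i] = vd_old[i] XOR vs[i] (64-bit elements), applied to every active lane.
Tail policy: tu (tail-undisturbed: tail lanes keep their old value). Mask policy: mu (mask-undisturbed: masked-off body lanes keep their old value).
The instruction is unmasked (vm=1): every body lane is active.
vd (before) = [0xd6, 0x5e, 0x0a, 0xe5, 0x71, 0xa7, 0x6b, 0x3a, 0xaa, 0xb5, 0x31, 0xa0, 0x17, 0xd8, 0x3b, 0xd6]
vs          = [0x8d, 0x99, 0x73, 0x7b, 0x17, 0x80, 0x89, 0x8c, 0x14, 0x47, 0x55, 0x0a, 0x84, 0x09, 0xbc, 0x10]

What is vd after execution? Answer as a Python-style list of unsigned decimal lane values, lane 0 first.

vd = [91, 199, 121, 158, 102, 39, 107, 58, 170, 181, 49, 160, 23, 216, 59, 214]

lanes per group: 256·4/64 = 16
vl ← min(6, 16) = 6
lane  0: xor(0xd6,0x8d) ⇒ 0x5b
lane  1: xor(0x5e,0x99) ⇒ 0xc7
lane  2: xor(0x0a,0x73) ⇒ 0x79
lane  3: xor(0xe5,0x7b) ⇒ 0x9e
lane  4: xor(0x71,0x17) ⇒ 0x66
lane  5: xor(0xa7,0x80) ⇒ 0x27
lane  6: tail/keep ⇒ 0x6b
lane  7: tail/keep ⇒ 0x3a
lane  8: tail/keep ⇒ 0xaa
lane  9: tail/keep ⇒ 0xb5
lane 10: tail/keep ⇒ 0x31
lane 11: tail/keep ⇒ 0xa0
lane 12: tail/keep ⇒ 0x17
lane 13: tail/keep ⇒ 0xd8
lane 14: tail/keep ⇒ 0x3b
lane 15: tail/keep ⇒ 0xd6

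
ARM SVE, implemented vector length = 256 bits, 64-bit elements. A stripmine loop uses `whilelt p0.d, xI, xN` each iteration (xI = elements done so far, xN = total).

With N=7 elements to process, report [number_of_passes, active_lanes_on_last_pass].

256-bit reg / 64-bit elem → 4 lanes
N=7: ⌈7/4⌉ = 2 iters; last vl = 7 − 1×4 = 3

[iterations, last_vl] = [2, 3]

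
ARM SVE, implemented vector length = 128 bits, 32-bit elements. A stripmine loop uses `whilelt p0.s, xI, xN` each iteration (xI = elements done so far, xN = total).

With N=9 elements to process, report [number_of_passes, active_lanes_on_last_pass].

lane count: 128 div 32 = 4
iterations = ceil(9/4) = 3; final-pass vl = 1

[iterations, last_vl] = [3, 1]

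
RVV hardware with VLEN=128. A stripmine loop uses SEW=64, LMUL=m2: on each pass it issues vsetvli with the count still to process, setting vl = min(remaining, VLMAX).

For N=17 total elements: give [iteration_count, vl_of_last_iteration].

VLMAX = (128 × 2) / 64 = 4 lanes
17 elements at 4/iter → 5 passes, remainder 1 on the last

[iterations, last_vl] = [5, 1]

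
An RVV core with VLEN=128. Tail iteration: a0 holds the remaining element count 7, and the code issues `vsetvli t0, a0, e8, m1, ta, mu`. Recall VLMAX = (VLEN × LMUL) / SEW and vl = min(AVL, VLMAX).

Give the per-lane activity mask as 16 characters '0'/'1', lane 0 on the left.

lanes per group: 128·1/8 = 16
vl = min(AVL, VLMAX) = min(7, 16) = 7
bits (lane 0 leftmost): 1111111000000000

predicate = 1111111000000000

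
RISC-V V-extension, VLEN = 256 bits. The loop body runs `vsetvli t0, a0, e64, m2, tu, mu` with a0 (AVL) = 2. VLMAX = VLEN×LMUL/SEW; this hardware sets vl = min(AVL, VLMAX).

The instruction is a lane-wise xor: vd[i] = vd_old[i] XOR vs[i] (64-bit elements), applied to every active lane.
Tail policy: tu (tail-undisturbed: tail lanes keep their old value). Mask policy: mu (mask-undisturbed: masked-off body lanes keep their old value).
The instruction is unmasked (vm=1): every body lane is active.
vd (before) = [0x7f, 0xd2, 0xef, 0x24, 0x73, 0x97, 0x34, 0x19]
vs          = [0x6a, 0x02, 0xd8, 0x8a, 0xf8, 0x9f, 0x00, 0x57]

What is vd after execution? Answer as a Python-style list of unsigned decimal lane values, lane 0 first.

VLMAX = VLEN×LMUL/SEW = 256×2/64 = 8
vl = min(AVL, VLMAX) = min(2, 8) = 2
lane  0: xor(0x7f,0x6a) ⇒ 0x15
lane  1: xor(0xd2,0x02) ⇒ 0xd0
lane  2: tail/keep ⇒ 0xef
lane  3: tail/keep ⇒ 0x24
lane  4: tail/keep ⇒ 0x73
lane  5: tail/keep ⇒ 0x97
lane  6: tail/keep ⇒ 0x34
lane  7: tail/keep ⇒ 0x19

vd = [21, 208, 239, 36, 115, 151, 52, 25]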